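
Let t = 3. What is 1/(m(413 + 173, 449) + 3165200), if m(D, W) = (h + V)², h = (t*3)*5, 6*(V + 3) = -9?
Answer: 4/12667361 ≈ 3.1577e-7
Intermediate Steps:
V = -9/2 (V = -3 + (⅙)*(-9) = -3 - 3/2 = -9/2 ≈ -4.5000)
h = 45 (h = (3*3)*5 = 9*5 = 45)
m(D, W) = 6561/4 (m(D, W) = (45 - 9/2)² = (81/2)² = 6561/4)
1/(m(413 + 173, 449) + 3165200) = 1/(6561/4 + 3165200) = 1/(12667361/4) = 4/12667361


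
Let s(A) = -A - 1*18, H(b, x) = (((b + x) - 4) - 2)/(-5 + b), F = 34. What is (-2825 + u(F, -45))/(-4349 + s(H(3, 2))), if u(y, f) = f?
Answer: 1148/1747 ≈ 0.65713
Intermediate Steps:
H(b, x) = (-6 + b + x)/(-5 + b) (H(b, x) = ((-4 + b + x) - 2)/(-5 + b) = (-6 + b + x)/(-5 + b))
s(A) = -18 - A (s(A) = -A - 18 = -18 - A)
(-2825 + u(F, -45))/(-4349 + s(H(3, 2))) = (-2825 - 45)/(-4349 + (-18 - (-6 + 3 + 2)/(-5 + 3))) = -2870/(-4349 + (-18 - (-1)/(-2))) = -2870/(-4349 + (-18 - (-1)*(-1)/2)) = -2870/(-4349 + (-18 - 1*1/2)) = -2870/(-4349 + (-18 - 1/2)) = -2870/(-4349 - 37/2) = -2870/(-8735/2) = -2870*(-2/8735) = 1148/1747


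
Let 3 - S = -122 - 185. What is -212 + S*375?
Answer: 116038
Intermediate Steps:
S = 310 (S = 3 - (-122 - 185) = 3 - 1*(-307) = 3 + 307 = 310)
-212 + S*375 = -212 + 310*375 = -212 + 116250 = 116038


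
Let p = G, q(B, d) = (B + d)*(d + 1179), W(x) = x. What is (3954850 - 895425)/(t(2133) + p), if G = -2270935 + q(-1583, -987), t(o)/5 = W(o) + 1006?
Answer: -611885/549736 ≈ -1.1131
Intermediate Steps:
q(B, d) = (1179 + d)*(B + d) (q(B, d) = (B + d)*(1179 + d) = (1179 + d)*(B + d))
t(o) = 5030 + 5*o (t(o) = 5*(o + 1006) = 5*(1006 + o) = 5030 + 5*o)
G = -2764375 (G = -2270935 + ((-987)**2 + 1179*(-1583) + 1179*(-987) - 1583*(-987)) = -2270935 + (974169 - 1866357 - 1163673 + 1562421) = -2270935 - 493440 = -2764375)
p = -2764375
(3954850 - 895425)/(t(2133) + p) = (3954850 - 895425)/((5030 + 5*2133) - 2764375) = 3059425/((5030 + 10665) - 2764375) = 3059425/(15695 - 2764375) = 3059425/(-2748680) = 3059425*(-1/2748680) = -611885/549736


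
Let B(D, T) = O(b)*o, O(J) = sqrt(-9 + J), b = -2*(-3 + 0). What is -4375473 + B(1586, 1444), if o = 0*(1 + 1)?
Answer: -4375473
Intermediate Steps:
o = 0 (o = 0*2 = 0)
b = 6 (b = -2*(-3) = 6)
B(D, T) = 0 (B(D, T) = sqrt(-9 + 6)*0 = sqrt(-3)*0 = (I*sqrt(3))*0 = 0)
-4375473 + B(1586, 1444) = -4375473 + 0 = -4375473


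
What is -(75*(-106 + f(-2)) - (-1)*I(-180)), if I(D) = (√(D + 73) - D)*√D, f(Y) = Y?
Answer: 8100 + 6*√535 - 1080*I*√5 ≈ 8238.8 - 2415.0*I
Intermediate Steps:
I(D) = √D*(√(73 + D) - D) (I(D) = (√(73 + D) - D)*√D = √D*(√(73 + D) - D))
-(75*(-106 + f(-2)) - (-1)*I(-180)) = -(75*(-106 - 2) - (-1)*√(-180)*(√(73 - 180) - 1*(-180))) = -(75*(-108) - (-1)*(6*I*√5)*(√(-107) + 180)) = -(-8100 - (-1)*(6*I*√5)*(I*√107 + 180)) = -(-8100 - (-1)*(6*I*√5)*(180 + I*√107)) = -(-8100 - (-1)*6*I*√5*(180 + I*√107)) = -(-8100 - (-6)*I*√5*(180 + I*√107)) = -(-8100 + 6*I*√5*(180 + I*√107)) = 8100 - 6*I*√5*(180 + I*√107)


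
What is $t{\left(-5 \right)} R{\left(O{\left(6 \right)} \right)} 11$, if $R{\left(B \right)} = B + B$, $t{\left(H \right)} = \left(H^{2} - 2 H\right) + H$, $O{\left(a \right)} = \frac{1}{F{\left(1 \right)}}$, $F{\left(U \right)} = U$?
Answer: $660$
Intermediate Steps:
$O{\left(a \right)} = 1$ ($O{\left(a \right)} = 1^{-1} = 1$)
$t{\left(H \right)} = H^{2} - H$
$R{\left(B \right)} = 2 B$
$t{\left(-5 \right)} R{\left(O{\left(6 \right)} \right)} 11 = - 5 \left(-1 - 5\right) 2 \cdot 1 \cdot 11 = \left(-5\right) \left(-6\right) 2 \cdot 11 = 30 \cdot 2 \cdot 11 = 60 \cdot 11 = 660$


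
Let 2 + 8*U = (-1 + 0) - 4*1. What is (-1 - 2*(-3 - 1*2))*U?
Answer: -63/8 ≈ -7.8750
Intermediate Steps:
U = -7/8 (U = -¼ + ((-1 + 0) - 4*1)/8 = -¼ + (-1 - 4)/8 = -¼ + (⅛)*(-5) = -¼ - 5/8 = -7/8 ≈ -0.87500)
(-1 - 2*(-3 - 1*2))*U = (-1 - 2*(-3 - 1*2))*(-7/8) = (-1 - 2*(-3 - 2))*(-7/8) = (-1 - 2*(-5))*(-7/8) = (-1 + 10)*(-7/8) = 9*(-7/8) = -63/8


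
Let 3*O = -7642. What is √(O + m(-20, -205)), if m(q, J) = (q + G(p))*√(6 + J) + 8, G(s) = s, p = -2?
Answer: √(-22854 - 198*I*√199)/3 ≈ 3.0736 - 50.485*I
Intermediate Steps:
O = -7642/3 (O = (⅓)*(-7642) = -7642/3 ≈ -2547.3)
m(q, J) = 8 + √(6 + J)*(-2 + q) (m(q, J) = (q - 2)*√(6 + J) + 8 = (-2 + q)*√(6 + J) + 8 = √(6 + J)*(-2 + q) + 8 = 8 + √(6 + J)*(-2 + q))
√(O + m(-20, -205)) = √(-7642/3 + (8 - 2*√(6 - 205) - 20*√(6 - 205))) = √(-7642/3 + (8 - 2*I*√199 - 20*I*√199)) = √(-7642/3 + (8 - 22*I*√199)) = √(-7618/3 - 22*I*√199)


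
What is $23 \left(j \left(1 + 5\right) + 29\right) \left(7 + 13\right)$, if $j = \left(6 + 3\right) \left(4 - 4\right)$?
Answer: $13340$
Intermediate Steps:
$j = 0$ ($j = 9 \cdot 0 = 0$)
$23 \left(j \left(1 + 5\right) + 29\right) \left(7 + 13\right) = 23 \left(0 \left(1 + 5\right) + 29\right) \left(7 + 13\right) = 23 \left(0 \cdot 6 + 29\right) 20 = 23 \left(0 + 29\right) 20 = 23 \cdot 29 \cdot 20 = 23 \cdot 580 = 13340$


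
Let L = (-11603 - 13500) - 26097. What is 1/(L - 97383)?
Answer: -1/148583 ≈ -6.7302e-6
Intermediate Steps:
L = -51200 (L = -25103 - 26097 = -51200)
1/(L - 97383) = 1/(-51200 - 97383) = 1/(-148583) = -1/148583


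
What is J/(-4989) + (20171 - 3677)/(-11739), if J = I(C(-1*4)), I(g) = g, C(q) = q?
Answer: -27413870/19521957 ≈ -1.4043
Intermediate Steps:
J = -4 (J = -1*4 = -4)
J/(-4989) + (20171 - 3677)/(-11739) = -4/(-4989) + (20171 - 3677)/(-11739) = -4*(-1/4989) + 16494*(-1/11739) = 4/4989 - 5498/3913 = -27413870/19521957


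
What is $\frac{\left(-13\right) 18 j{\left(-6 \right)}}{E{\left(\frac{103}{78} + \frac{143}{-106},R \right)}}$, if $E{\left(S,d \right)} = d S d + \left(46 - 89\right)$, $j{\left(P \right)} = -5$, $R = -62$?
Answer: $- \frac{2418390}{315677} \approx -7.661$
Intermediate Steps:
$E{\left(S,d \right)} = -43 + S d^{2}$ ($E{\left(S,d \right)} = S d d - 43 = S d^{2} - 43 = -43 + S d^{2}$)
$\frac{\left(-13\right) 18 j{\left(-6 \right)}}{E{\left(\frac{103}{78} + \frac{143}{-106},R \right)}} = \frac{\left(-13\right) 18 \left(-5\right)}{-43 + \left(\frac{103}{78} + \frac{143}{-106}\right) \left(-62\right)^{2}} = \frac{\left(-234\right) \left(-5\right)}{-43 + \left(103 \cdot \frac{1}{78} + 143 \left(- \frac{1}{106}\right)\right) 3844} = \frac{1170}{-43 + \left(\frac{103}{78} - \frac{143}{106}\right) 3844} = \frac{1170}{-43 - \frac{226796}{2067}} = \frac{1170}{- \frac{315677}{2067}} = 1170 \left(- \frac{2067}{315677}\right) = - \frac{2418390}{315677}$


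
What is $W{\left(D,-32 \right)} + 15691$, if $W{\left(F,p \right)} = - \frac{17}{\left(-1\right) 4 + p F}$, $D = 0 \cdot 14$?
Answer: $\frac{62781}{4} \approx 15695.0$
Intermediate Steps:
$D = 0$
$W{\left(F,p \right)} = - \frac{17}{-4 + F p}$
$W{\left(D,-32 \right)} + 15691 = - \frac{17}{-4 + 0 \left(-32\right)} + 15691 = - \frac{17}{-4 + 0} + 15691 = - \frac{17}{-4} + 15691 = \left(-17\right) \left(- \frac{1}{4}\right) + 15691 = \frac{17}{4} + 15691 = \frac{62781}{4}$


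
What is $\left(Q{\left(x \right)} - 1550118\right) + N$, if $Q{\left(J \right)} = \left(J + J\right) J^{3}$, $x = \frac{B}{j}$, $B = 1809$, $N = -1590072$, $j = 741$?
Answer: $- \frac{11687830749965628}{3722098081} \approx -3.1401 \cdot 10^{6}$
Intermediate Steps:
$x = \frac{603}{247}$ ($x = \frac{1809}{741} = 1809 \cdot \frac{1}{741} = \frac{603}{247} \approx 2.4413$)
$Q{\left(J \right)} = 2 J^{4}$ ($Q{\left(J \right)} = 2 J J^{3} = 2 J^{4}$)
$\left(Q{\left(x \right)} - 1550118\right) + N = \left(2 \left(\frac{603}{247}\right)^{4} - 1550118\right) - 1590072 = \left(2 \cdot \frac{132211504881}{3722098081} - 1550118\right) - 1590072 = \left(\frac{264423009762}{3722098081} - 1550118\right) - 1590072 = - \frac{5769426810113796}{3722098081} - 1590072 = - \frac{11687830749965628}{3722098081}$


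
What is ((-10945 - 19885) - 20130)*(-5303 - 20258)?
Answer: 1302588560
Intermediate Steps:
((-10945 - 19885) - 20130)*(-5303 - 20258) = (-30830 - 20130)*(-25561) = -50960*(-25561) = 1302588560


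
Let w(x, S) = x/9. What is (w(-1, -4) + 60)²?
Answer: 290521/81 ≈ 3586.7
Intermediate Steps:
w(x, S) = x/9 (w(x, S) = x*(⅑) = x/9)
(w(-1, -4) + 60)² = ((⅑)*(-1) + 60)² = (-⅑ + 60)² = (539/9)² = 290521/81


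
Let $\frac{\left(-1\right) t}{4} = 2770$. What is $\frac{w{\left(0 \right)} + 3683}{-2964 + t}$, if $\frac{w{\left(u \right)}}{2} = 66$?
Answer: $- \frac{3815}{14044} \approx -0.27165$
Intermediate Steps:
$t = -11080$ ($t = \left(-4\right) 2770 = -11080$)
$w{\left(u \right)} = 132$ ($w{\left(u \right)} = 2 \cdot 66 = 132$)
$\frac{w{\left(0 \right)} + 3683}{-2964 + t} = \frac{132 + 3683}{-2964 - 11080} = \frac{3815}{-14044} = 3815 \left(- \frac{1}{14044}\right) = - \frac{3815}{14044}$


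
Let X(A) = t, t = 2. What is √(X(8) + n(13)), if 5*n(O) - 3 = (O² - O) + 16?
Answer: √37 ≈ 6.0828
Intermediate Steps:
X(A) = 2
n(O) = 19/5 - O/5 + O²/5 (n(O) = ⅗ + ((O² - O) + 16)/5 = ⅗ + (16 + O² - O)/5 = ⅗ + (16/5 - O/5 + O²/5) = 19/5 - O/5 + O²/5)
√(X(8) + n(13)) = √(2 + (19/5 - ⅕*13 + (⅕)*13²)) = √(2 + (19/5 - 13/5 + (⅕)*169)) = √(2 + (19/5 - 13/5 + 169/5)) = √(2 + 35) = √37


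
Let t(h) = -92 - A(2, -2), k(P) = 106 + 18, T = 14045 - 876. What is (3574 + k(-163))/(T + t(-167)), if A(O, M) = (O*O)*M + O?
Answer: 3698/13083 ≈ 0.28266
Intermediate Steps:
T = 13169
k(P) = 124
A(O, M) = O + M*O**2 (A(O, M) = O**2*M + O = M*O**2 + O = O + M*O**2)
t(h) = -86 (t(h) = -92 - 2*(1 - 2*2) = -92 - 2*(1 - 4) = -92 - 2*(-3) = -92 - 1*(-6) = -92 + 6 = -86)
(3574 + k(-163))/(T + t(-167)) = (3574 + 124)/(13169 - 86) = 3698/13083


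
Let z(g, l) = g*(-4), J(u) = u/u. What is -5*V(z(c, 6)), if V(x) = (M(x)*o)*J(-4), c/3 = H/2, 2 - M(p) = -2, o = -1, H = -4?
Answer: 20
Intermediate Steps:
J(u) = 1
M(p) = 4 (M(p) = 2 - 1*(-2) = 2 + 2 = 4)
c = -6 (c = 3*(-4/2) = 3*(-4*½) = 3*(-2) = -6)
z(g, l) = -4*g
V(x) = -4 (V(x) = (4*(-1))*1 = -4*1 = -4)
-5*V(z(c, 6)) = -5*(-4) = 20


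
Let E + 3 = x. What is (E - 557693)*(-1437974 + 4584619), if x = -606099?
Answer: -3662049717775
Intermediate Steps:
E = -606102 (E = -3 - 606099 = -606102)
(E - 557693)*(-1437974 + 4584619) = (-606102 - 557693)*(-1437974 + 4584619) = -1163795*3146645 = -3662049717775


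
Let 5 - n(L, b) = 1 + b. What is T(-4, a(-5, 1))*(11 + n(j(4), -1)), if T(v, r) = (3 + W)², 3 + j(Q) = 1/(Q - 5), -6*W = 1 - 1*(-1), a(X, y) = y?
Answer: 1024/9 ≈ 113.78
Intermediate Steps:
W = -⅓ (W = -(1 - 1*(-1))/6 = -(1 + 1)/6 = -⅙*2 = -⅓ ≈ -0.33333)
j(Q) = -3 + 1/(-5 + Q) (j(Q) = -3 + 1/(Q - 5) = -3 + 1/(-5 + Q))
n(L, b) = 4 - b (n(L, b) = 5 - (1 + b) = 5 + (-1 - b) = 4 - b)
T(v, r) = 64/9 (T(v, r) = (3 - ⅓)² = (8/3)² = 64/9)
T(-4, a(-5, 1))*(11 + n(j(4), -1)) = 64*(11 + (4 - 1*(-1)))/9 = 64*(11 + (4 + 1))/9 = 64*(11 + 5)/9 = (64/9)*16 = 1024/9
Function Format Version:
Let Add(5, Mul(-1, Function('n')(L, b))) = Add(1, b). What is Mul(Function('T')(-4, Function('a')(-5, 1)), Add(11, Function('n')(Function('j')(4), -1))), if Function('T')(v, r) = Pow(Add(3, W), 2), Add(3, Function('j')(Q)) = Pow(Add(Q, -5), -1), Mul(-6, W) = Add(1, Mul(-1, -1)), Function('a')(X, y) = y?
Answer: Rational(1024, 9) ≈ 113.78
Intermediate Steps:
W = Rational(-1, 3) (W = Mul(Rational(-1, 6), Add(1, Mul(-1, -1))) = Mul(Rational(-1, 6), Add(1, 1)) = Mul(Rational(-1, 6), 2) = Rational(-1, 3) ≈ -0.33333)
Function('j')(Q) = Add(-3, Pow(Add(-5, Q), -1)) (Function('j')(Q) = Add(-3, Pow(Add(Q, -5), -1)) = Add(-3, Pow(Add(-5, Q), -1)))
Function('n')(L, b) = Add(4, Mul(-1, b)) (Function('n')(L, b) = Add(5, Mul(-1, Add(1, b))) = Add(5, Add(-1, Mul(-1, b))) = Add(4, Mul(-1, b)))
Function('T')(v, r) = Rational(64, 9) (Function('T')(v, r) = Pow(Add(3, Rational(-1, 3)), 2) = Pow(Rational(8, 3), 2) = Rational(64, 9))
Mul(Function('T')(-4, Function('a')(-5, 1)), Add(11, Function('n')(Function('j')(4), -1))) = Mul(Rational(64, 9), Add(11, Add(4, Mul(-1, -1)))) = Mul(Rational(64, 9), Add(11, Add(4, 1))) = Mul(Rational(64, 9), Add(11, 5)) = Mul(Rational(64, 9), 16) = Rational(1024, 9)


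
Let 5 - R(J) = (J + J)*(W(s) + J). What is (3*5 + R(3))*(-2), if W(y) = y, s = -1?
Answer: -16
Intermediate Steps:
R(J) = 5 - 2*J*(-1 + J) (R(J) = 5 - (J + J)*(-1 + J) = 5 - 2*J*(-1 + J))
(3*5 + R(3))*(-2) = (3*5 + (5 - 2*3² + 2*3))*(-2) = (15 + (5 - 2*9 + 6))*(-2) = (15 + (5 - 18 + 6))*(-2) = (15 - 7)*(-2) = 8*(-2) = -16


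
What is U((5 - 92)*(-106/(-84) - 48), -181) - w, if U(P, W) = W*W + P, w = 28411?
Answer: 117827/14 ≈ 8416.2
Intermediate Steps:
U(P, W) = P + W² (U(P, W) = W² + P = P + W²)
U((5 - 92)*(-106/(-84) - 48), -181) - w = ((5 - 92)*(-106/(-84) - 48) + (-181)²) - 1*28411 = (-87*(-106*(-1/84) - 48) + 32761) - 28411 = (-87*(53/42 - 48) + 32761) - 28411 = (-87*(-1963/42) + 32761) - 28411 = (56927/14 + 32761) - 28411 = 515581/14 - 28411 = 117827/14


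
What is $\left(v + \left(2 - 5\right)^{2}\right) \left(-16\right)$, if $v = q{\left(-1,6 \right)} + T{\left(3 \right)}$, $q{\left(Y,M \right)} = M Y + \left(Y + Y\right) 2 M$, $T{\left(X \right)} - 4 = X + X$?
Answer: $176$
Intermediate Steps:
$T{\left(X \right)} = 4 + 2 X$ ($T{\left(X \right)} = 4 + \left(X + X\right) = 4 + 2 X$)
$q{\left(Y,M \right)} = 5 M Y$ ($q{\left(Y,M \right)} = M Y + 2 Y 2 M = M Y + 4 Y M = M Y + 4 M Y = 5 M Y$)
$v = -20$ ($v = 5 \cdot 6 \left(-1\right) + \left(4 + 2 \cdot 3\right) = -30 + \left(4 + 6\right) = -30 + 10 = -20$)
$\left(v + \left(2 - 5\right)^{2}\right) \left(-16\right) = \left(-20 + \left(2 - 5\right)^{2}\right) \left(-16\right) = \left(-20 + \left(-3\right)^{2}\right) \left(-16\right) = \left(-20 + 9\right) \left(-16\right) = \left(-11\right) \left(-16\right) = 176$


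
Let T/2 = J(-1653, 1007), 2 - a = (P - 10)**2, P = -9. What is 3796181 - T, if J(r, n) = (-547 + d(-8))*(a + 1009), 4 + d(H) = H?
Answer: 4522881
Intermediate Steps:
d(H) = -4 + H
a = -359 (a = 2 - (-9 - 10)**2 = 2 - 1*(-19)**2 = 2 - 1*361 = 2 - 361 = -359)
J(r, n) = -363350 (J(r, n) = (-547 + (-4 - 8))*(-359 + 1009) = (-547 - 12)*650 = -559*650 = -363350)
T = -726700 (T = 2*(-363350) = -726700)
3796181 - T = 3796181 - 1*(-726700) = 3796181 + 726700 = 4522881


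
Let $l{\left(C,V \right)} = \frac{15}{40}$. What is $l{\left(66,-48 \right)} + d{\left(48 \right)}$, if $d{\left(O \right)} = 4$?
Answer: $\frac{35}{8} \approx 4.375$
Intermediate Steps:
$l{\left(C,V \right)} = \frac{3}{8}$ ($l{\left(C,V \right)} = 15 \cdot \frac{1}{40} = \frac{3}{8}$)
$l{\left(66,-48 \right)} + d{\left(48 \right)} = \frac{3}{8} + 4 = \frac{35}{8}$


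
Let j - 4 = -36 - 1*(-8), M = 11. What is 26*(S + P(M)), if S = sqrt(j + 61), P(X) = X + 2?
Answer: 338 + 26*sqrt(37) ≈ 496.15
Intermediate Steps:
P(X) = 2 + X
j = -24 (j = 4 + (-36 - 1*(-8)) = 4 + (-36 + 8) = 4 - 28 = -24)
S = sqrt(37) (S = sqrt(-24 + 61) = sqrt(37) ≈ 6.0828)
26*(S + P(M)) = 26*(sqrt(37) + (2 + 11)) = 26*(sqrt(37) + 13) = 26*(13 + sqrt(37)) = 338 + 26*sqrt(37)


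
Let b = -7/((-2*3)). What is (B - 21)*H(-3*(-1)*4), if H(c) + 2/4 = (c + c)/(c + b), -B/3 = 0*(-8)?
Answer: -4389/158 ≈ -27.778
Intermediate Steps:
b = 7/6 (b = -7/(-6) = -7*(-⅙) = 7/6 ≈ 1.1667)
B = 0 (B = -0*(-8) = -3*0 = 0)
H(c) = -½ + 2*c/(7/6 + c) (H(c) = -½ + (c + c)/(c + 7/6) = -½ + (2*c)/(7/6 + c) = -½ + 2*c/(7/6 + c))
(B - 21)*H(-3*(-1)*4) = (0 - 21)*((-7 + 18*(-3*(-1)*4))/(2*(7 + 6*(-3*(-1)*4)))) = -21*(-7 + 18*(3*4))/(2*(7 + 6*(3*4))) = -21*(-7 + 18*12)/(2*(7 + 6*12)) = -21*(-7 + 216)/(2*(7 + 72)) = -21*209/(2*79) = -21*209/158 = -4389/158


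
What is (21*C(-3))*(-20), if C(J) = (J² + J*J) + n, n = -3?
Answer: -6300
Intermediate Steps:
C(J) = -3 + 2*J² (C(J) = (J² + J*J) - 3 = (J² + J²) - 3 = 2*J² - 3 = -3 + 2*J²)
(21*C(-3))*(-20) = (21*(-3 + 2*(-3)²))*(-20) = (21*(-3 + 2*9))*(-20) = (21*(-3 + 18))*(-20) = (21*15)*(-20) = 315*(-20) = -6300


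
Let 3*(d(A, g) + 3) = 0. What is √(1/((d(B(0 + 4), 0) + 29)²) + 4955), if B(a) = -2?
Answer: √3349581/26 ≈ 70.392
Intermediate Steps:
d(A, g) = -3 (d(A, g) = -3 + (⅓)*0 = -3 + 0 = -3)
√(1/((d(B(0 + 4), 0) + 29)²) + 4955) = √(1/((-3 + 29)²) + 4955) = √(1/(26²) + 4955) = √(1/676 + 4955) = √(3349581/676) = √3349581/26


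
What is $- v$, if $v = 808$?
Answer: $-808$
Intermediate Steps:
$- v = \left(-1\right) 808 = -808$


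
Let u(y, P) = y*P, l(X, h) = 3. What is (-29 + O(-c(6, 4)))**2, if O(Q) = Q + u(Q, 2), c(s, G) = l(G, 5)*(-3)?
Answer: 4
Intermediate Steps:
u(y, P) = P*y
c(s, G) = -9 (c(s, G) = 3*(-3) = -9)
O(Q) = 3*Q (O(Q) = Q + 2*Q = 3*Q)
(-29 + O(-c(6, 4)))**2 = (-29 + 3*(-1*(-9)))**2 = (-29 + 3*9)**2 = (-29 + 27)**2 = (-2)**2 = 4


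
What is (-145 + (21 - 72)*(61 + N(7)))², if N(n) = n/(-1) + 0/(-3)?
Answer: 8404201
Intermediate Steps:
N(n) = -n (N(n) = n*(-1) + 0*(-⅓) = -n + 0 = -n)
(-145 + (21 - 72)*(61 + N(7)))² = (-145 + (21 - 72)*(61 - 1*7))² = (-145 - 51*(61 - 7))² = (-145 - 51*54)² = (-145 - 2754)² = (-2899)² = 8404201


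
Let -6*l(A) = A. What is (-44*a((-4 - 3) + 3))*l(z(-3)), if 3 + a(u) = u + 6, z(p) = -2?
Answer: 44/3 ≈ 14.667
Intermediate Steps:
l(A) = -A/6
a(u) = 3 + u (a(u) = -3 + (u + 6) = -3 + (6 + u) = 3 + u)
(-44*a((-4 - 3) + 3))*l(z(-3)) = (-44*(3 + ((-4 - 3) + 3)))*(-1/6*(-2)) = -44*(3 + (-7 + 3))*(1/3) = -44*(3 - 4)*(1/3) = -44*(-1)*(1/3) = 44*(1/3) = 44/3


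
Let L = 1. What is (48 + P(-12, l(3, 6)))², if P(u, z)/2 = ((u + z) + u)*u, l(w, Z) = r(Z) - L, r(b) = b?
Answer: 254016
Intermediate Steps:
l(w, Z) = -1 + Z (l(w, Z) = Z - 1*1 = Z - 1 = -1 + Z)
P(u, z) = 2*u*(z + 2*u) (P(u, z) = 2*(((u + z) + u)*u) = 2*((z + 2*u)*u) = 2*(u*(z + 2*u)) = 2*u*(z + 2*u))
(48 + P(-12, l(3, 6)))² = (48 + 2*(-12)*((-1 + 6) + 2*(-12)))² = (48 + 2*(-12)*(5 - 24))² = (48 + 2*(-12)*(-19))² = (48 + 456)² = 504² = 254016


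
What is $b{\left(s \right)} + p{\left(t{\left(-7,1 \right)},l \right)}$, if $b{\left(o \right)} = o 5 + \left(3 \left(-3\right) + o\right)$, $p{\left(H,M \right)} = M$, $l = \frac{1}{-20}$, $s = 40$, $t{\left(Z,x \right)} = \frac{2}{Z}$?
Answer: $\frac{4619}{20} \approx 230.95$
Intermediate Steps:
$l = - \frac{1}{20} \approx -0.05$
$b{\left(o \right)} = -9 + 6 o$ ($b{\left(o \right)} = 5 o + \left(-9 + o\right) = -9 + 6 o$)
$b{\left(s \right)} + p{\left(t{\left(-7,1 \right)},l \right)} = \left(-9 + 6 \cdot 40\right) - \frac{1}{20} = \left(-9 + 240\right) - \frac{1}{20} = 231 - \frac{1}{20} = \frac{4619}{20}$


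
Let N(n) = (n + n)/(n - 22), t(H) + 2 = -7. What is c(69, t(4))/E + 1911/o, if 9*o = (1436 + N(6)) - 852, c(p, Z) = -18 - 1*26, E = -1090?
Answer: 37545146/1271485 ≈ 29.529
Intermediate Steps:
t(H) = -9 (t(H) = -2 - 7 = -9)
N(n) = 2*n/(-22 + n) (N(n) = (2*n)/(-22 + n) = 2*n/(-22 + n))
c(p, Z) = -44 (c(p, Z) = -18 - 26 = -44)
o = 2333/36 (o = ((1436 + 2*6/(-22 + 6)) - 852)/9 = ((1436 + 2*6/(-16)) - 852)/9 = ((1436 + 2*6*(-1/16)) - 852)/9 = ((1436 - ¾) - 852)/9 = (5741/4 - 852)/9 = (⅑)*(2333/4) = 2333/36 ≈ 64.806)
c(69, t(4))/E + 1911/o = -44/(-1090) + 1911/(2333/36) = -44*(-1/1090) + 1911*(36/2333) = 22/545 + 68796/2333 = 37545146/1271485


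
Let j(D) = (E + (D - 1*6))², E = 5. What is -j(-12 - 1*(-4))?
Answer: -81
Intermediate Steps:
j(D) = (-1 + D)² (j(D) = (5 + (D - 1*6))² = (5 + (D - 6))² = (5 + (-6 + D))² = (-1 + D)²)
-j(-12 - 1*(-4)) = -(-1 + (-12 - 1*(-4)))² = -(-1 + (-12 + 4))² = -(-1 - 8)² = -1*(-9)² = -1*81 = -81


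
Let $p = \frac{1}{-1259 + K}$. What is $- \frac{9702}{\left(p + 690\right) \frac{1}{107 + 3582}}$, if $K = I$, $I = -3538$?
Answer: $- \frac{24526840338}{472847} \approx -51871.0$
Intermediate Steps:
$K = -3538$
$p = - \frac{1}{4797}$ ($p = \frac{1}{-1259 - 3538} = \frac{1}{-4797} = - \frac{1}{4797} \approx -0.00020846$)
$- \frac{9702}{\left(p + 690\right) \frac{1}{107 + 3582}} = - \frac{9702}{\left(- \frac{1}{4797} + 690\right) \frac{1}{107 + 3582}} = - \frac{9702}{\frac{3309929}{4797} \cdot \frac{1}{3689}} = - \frac{9702}{\frac{472847}{2528019}} = \left(-9702\right) \frac{2528019}{472847} = - \frac{24526840338}{472847}$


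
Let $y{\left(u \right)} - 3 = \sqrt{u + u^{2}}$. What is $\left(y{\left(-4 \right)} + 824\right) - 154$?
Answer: $673 + 2 \sqrt{3} \approx 676.46$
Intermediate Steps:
$y{\left(u \right)} = 3 + \sqrt{u + u^{2}}$
$\left(y{\left(-4 \right)} + 824\right) - 154 = \left(\left(3 + \sqrt{- 4 \left(1 - 4\right)}\right) + 824\right) - 154 = \left(\left(3 + \sqrt{\left(-4\right) \left(-3\right)}\right) + 824\right) - 154 = \left(\left(3 + \sqrt{12}\right) + 824\right) - 154 = \left(\left(3 + 2 \sqrt{3}\right) + 824\right) - 154 = \left(827 + 2 \sqrt{3}\right) - 154 = 673 + 2 \sqrt{3}$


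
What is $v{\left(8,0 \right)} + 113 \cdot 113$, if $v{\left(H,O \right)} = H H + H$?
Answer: $12841$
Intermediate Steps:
$v{\left(H,O \right)} = H + H^{2}$ ($v{\left(H,O \right)} = H^{2} + H = H + H^{2}$)
$v{\left(8,0 \right)} + 113 \cdot 113 = 8 \left(1 + 8\right) + 113 \cdot 113 = 8 \cdot 9 + 12769 = 72 + 12769 = 12841$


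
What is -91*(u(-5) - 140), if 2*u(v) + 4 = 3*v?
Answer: 27209/2 ≈ 13605.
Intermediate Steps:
u(v) = -2 + 3*v/2 (u(v) = -2 + (3*v)/2 = -2 + 3*v/2)
-91*(u(-5) - 140) = -91*((-2 + (3/2)*(-5)) - 140) = -91*((-2 - 15/2) - 140) = -91*(-19/2 - 140) = -91*(-299/2) = 27209/2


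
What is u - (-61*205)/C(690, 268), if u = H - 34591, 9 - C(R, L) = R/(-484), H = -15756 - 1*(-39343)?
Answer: -24736882/2523 ≈ -9804.5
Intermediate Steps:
H = 23587 (H = -15756 + 39343 = 23587)
C(R, L) = 9 + R/484 (C(R, L) = 9 - R/(-484) = 9 - R*(-1)/484 = 9 - (-1)*R/484 = 9 + R/484)
u = -11004 (u = 23587 - 34591 = -11004)
u - (-61*205)/C(690, 268) = -11004 - (-61*205)/(9 + (1/484)*690) = -11004 - (-12505)/(9 + 345/242) = -11004 - (-12505)/2523/242 = -11004 - (-12505)*242/2523 = -11004 - 1*(-3026210/2523) = -11004 + 3026210/2523 = -24736882/2523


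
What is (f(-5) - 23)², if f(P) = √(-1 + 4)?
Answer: (23 - √3)² ≈ 452.33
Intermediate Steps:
f(P) = √3
(f(-5) - 23)² = (√3 - 23)² = (-23 + √3)²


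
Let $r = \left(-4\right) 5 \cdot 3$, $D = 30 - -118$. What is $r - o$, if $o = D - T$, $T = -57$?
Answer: $-265$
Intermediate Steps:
$D = 148$ ($D = 30 + 118 = 148$)
$o = 205$ ($o = 148 - -57 = 148 + 57 = 205$)
$r = -60$ ($r = \left(-20\right) 3 = -60$)
$r - o = -60 - 205 = -265$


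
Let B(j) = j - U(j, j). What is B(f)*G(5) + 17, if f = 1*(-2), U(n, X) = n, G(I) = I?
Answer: 17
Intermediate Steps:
f = -2
B(j) = 0 (B(j) = j - j = 0)
B(f)*G(5) + 17 = 0*5 + 17 = 0 + 17 = 17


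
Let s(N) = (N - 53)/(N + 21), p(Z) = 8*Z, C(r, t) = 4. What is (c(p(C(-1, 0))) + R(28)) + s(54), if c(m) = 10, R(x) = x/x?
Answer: 826/75 ≈ 11.013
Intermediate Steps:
R(x) = 1
s(N) = (-53 + N)/(21 + N)
(c(p(C(-1, 0))) + R(28)) + s(54) = (10 + 1) + (-53 + 54)/(21 + 54) = 11 + 1/75 = 826/75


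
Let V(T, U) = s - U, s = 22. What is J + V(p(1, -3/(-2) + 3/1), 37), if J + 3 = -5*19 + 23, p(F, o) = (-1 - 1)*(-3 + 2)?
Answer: -90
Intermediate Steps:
p(F, o) = 2 (p(F, o) = -2*(-1) = 2)
V(T, U) = 22 - U
J = -75 (J = -3 + (-5*19 + 23) = -3 + (-95 + 23) = -3 - 72 = -75)
J + V(p(1, -3/(-2) + 3/1), 37) = -75 + (22 - 1*37) = -75 + (22 - 37) = -75 - 15 = -90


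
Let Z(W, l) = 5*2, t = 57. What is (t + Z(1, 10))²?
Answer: 4489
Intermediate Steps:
Z(W, l) = 10
(t + Z(1, 10))² = (57 + 10)² = 67² = 4489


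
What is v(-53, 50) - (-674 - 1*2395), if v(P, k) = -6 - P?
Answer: 3116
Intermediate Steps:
v(-53, 50) - (-674 - 1*2395) = (-6 - 1*(-53)) - (-674 - 1*2395) = (-6 + 53) - (-674 - 2395) = 47 - 1*(-3069) = 47 + 3069 = 3116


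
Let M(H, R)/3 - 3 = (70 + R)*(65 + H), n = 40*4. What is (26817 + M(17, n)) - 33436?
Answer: 49970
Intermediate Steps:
n = 160
M(H, R) = 9 + 3*(65 + H)*(70 + R) (M(H, R) = 9 + 3*((70 + R)*(65 + H)) = 9 + 3*((65 + H)*(70 + R)) = 9 + 3*(65 + H)*(70 + R))
(26817 + M(17, n)) - 33436 = (26817 + (13659 + 195*160 + 210*17 + 3*17*160)) - 33436 = (26817 + (13659 + 31200 + 3570 + 8160)) - 33436 = (26817 + 56589) - 33436 = 83406 - 33436 = 49970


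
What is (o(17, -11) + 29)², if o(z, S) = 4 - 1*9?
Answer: 576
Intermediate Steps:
o(z, S) = -5 (o(z, S) = 4 - 9 = -5)
(o(17, -11) + 29)² = (-5 + 29)² = 24² = 576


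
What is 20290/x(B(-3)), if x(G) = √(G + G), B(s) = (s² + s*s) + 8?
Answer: 10145*√13/13 ≈ 2813.7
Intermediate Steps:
B(s) = 8 + 2*s² (B(s) = (s² + s²) + 8 = 2*s² + 8 = 8 + 2*s²)
x(G) = √2*√G (x(G) = √(2*G) = √2*√G)
20290/x(B(-3)) = 20290/((√2*√(8 + 2*(-3)²))) = 20290/((√2*√(8 + 2*9))) = 20290/((√2*√(8 + 18))) = 20290/((√2*√26)) = 20290/((2*√13)) = 20290*(√13/26) = 10145*√13/13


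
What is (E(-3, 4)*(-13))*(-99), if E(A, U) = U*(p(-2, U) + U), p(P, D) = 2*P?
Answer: 0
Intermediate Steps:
E(A, U) = U*(-4 + U) (E(A, U) = U*(2*(-2) + U) = U*(-4 + U))
(E(-3, 4)*(-13))*(-99) = ((4*(-4 + 4))*(-13))*(-99) = ((4*0)*(-13))*(-99) = (0*(-13))*(-99) = 0*(-99) = 0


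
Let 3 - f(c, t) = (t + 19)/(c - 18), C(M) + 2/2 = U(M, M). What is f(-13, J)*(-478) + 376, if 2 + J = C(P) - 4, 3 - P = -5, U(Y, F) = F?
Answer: -42358/31 ≈ -1366.4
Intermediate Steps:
P = 8 (P = 3 - 1*(-5) = 3 + 5 = 8)
C(M) = -1 + M
J = 1 (J = -2 + ((-1 + 8) - 4) = -2 + (7 - 4) = -2 + 3 = 1)
f(c, t) = 3 - (19 + t)/(-18 + c) (f(c, t) = 3 - (t + 19)/(c - 18) = 3 - (19 + t)/(-18 + c))
f(-13, J)*(-478) + 376 = ((-73 - 1*1 + 3*(-13))/(-18 - 13))*(-478) + 376 = ((-73 - 1 - 39)/(-31))*(-478) + 376 = -1/31*(-113)*(-478) + 376 = (113/31)*(-478) + 376 = -54014/31 + 376 = -42358/31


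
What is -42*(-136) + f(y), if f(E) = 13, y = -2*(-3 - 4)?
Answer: 5725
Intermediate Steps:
y = 14 (y = -2*(-7) = 14)
-42*(-136) + f(y) = -42*(-136) + 13 = 5712 + 13 = 5725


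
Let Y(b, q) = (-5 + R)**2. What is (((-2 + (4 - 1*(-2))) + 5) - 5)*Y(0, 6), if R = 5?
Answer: 0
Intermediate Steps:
Y(b, q) = 0 (Y(b, q) = (-5 + 5)**2 = 0**2 = 0)
(((-2 + (4 - 1*(-2))) + 5) - 5)*Y(0, 6) = (((-2 + (4 - 1*(-2))) + 5) - 5)*0 = (((-2 + (4 + 2)) + 5) - 5)*0 = (((-2 + 6) + 5) - 5)*0 = ((4 + 5) - 5)*0 = (9 - 5)*0 = 4*0 = 0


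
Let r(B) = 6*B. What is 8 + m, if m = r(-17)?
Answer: -94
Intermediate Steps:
m = -102 (m = 6*(-17) = -102)
8 + m = 8 - 102 = -94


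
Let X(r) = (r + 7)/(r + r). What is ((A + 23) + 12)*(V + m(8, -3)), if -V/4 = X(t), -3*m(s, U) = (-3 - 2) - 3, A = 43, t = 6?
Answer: -130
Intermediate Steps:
X(r) = (7 + r)/(2*r) (X(r) = (7 + r)/((2*r)) = (7 + r)*(1/(2*r)) = (7 + r)/(2*r))
m(s, U) = 8/3 (m(s, U) = -((-3 - 2) - 3)/3 = -(-5 - 3)/3 = -1/3*(-8) = 8/3)
V = -13/3 (V = -2*(7 + 6)/6 = -2*13/6 = -4*13/12 = -13/3 ≈ -4.3333)
((A + 23) + 12)*(V + m(8, -3)) = ((43 + 23) + 12)*(-13/3 + 8/3) = (66 + 12)*(-5/3) = 78*(-5/3) = -130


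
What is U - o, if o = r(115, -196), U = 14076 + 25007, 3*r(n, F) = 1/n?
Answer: 13483634/345 ≈ 39083.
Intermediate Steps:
r(n, F) = 1/(3*n)
U = 39083
o = 1/345 (o = (⅓)/115 = (⅓)*(1/115) = 1/345 ≈ 0.0028986)
U - o = 39083 - 1*1/345 = 39083 - 1/345 = 13483634/345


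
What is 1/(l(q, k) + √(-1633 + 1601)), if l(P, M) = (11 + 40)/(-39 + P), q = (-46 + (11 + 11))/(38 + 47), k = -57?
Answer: -1608285/41728633 - 4955076*I*√2/41728633 ≈ -0.038541 - 0.16793*I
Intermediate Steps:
q = -24/85 (q = (-46 + 22)/85 = -24*1/85 = -24/85 ≈ -0.28235)
l(P, M) = 51/(-39 + P)
1/(l(q, k) + √(-1633 + 1601)) = 1/(51/(-39 - 24/85) + √(-1633 + 1601)) = 1/(51/(-3339/85) + √(-32)) = 1/(51*(-85/3339) + 4*I*√2) = 1/(-1445/1113 + 4*I*√2)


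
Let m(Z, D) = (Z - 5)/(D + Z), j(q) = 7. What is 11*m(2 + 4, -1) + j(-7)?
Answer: 46/5 ≈ 9.2000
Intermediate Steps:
m(Z, D) = (-5 + Z)/(D + Z)
11*m(2 + 4, -1) + j(-7) = 11*((-5 + (2 + 4))/(-1 + (2 + 4))) + 7 = 11*((-5 + 6)/(-1 + 6)) + 7 = 11*(1/5) + 7 = 11/5 + 7 = 46/5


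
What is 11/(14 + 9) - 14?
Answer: -311/23 ≈ -13.522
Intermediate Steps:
11/(14 + 9) - 14 = 11/23 - 14 = -311/23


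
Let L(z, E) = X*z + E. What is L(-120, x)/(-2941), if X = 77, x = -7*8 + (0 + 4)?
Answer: 9292/2941 ≈ 3.1595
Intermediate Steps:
x = -52 (x = -56 + 4 = -52)
L(z, E) = E + 77*z (L(z, E) = 77*z + E = E + 77*z)
L(-120, x)/(-2941) = (-52 + 77*(-120))/(-2941) = (-52 - 9240)*(-1/2941) = -9292*(-1/2941) = 9292/2941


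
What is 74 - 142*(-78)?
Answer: 11150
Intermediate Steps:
74 - 142*(-78) = 74 + 11076 = 11150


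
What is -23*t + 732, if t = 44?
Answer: -280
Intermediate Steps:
-23*t + 732 = -23*44 + 732 = -1012 + 732 = -280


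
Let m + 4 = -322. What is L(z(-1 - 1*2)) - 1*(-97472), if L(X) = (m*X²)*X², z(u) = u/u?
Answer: 97146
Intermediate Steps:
m = -326 (m = -4 - 322 = -326)
z(u) = 1
L(X) = -326*X⁴ (L(X) = (-326*X²)*X² = -326*X⁴)
L(z(-1 - 1*2)) - 1*(-97472) = -326*1⁴ - 1*(-97472) = -326*1 + 97472 = -326 + 97472 = 97146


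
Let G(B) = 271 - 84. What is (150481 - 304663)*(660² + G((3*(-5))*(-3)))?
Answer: -67190511234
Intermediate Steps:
G(B) = 187
(150481 - 304663)*(660² + G((3*(-5))*(-3))) = (150481 - 304663)*(660² + 187) = -154182*(435600 + 187) = -154182*435787 = -67190511234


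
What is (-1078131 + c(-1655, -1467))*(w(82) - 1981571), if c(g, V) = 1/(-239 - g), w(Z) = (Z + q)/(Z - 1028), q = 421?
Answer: 2861776265505978155/1339536 ≈ 2.1364e+12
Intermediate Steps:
w(Z) = (421 + Z)/(-1028 + Z) (w(Z) = (Z + 421)/(Z - 1028) = (421 + Z)/(-1028 + Z))
(-1078131 + c(-1655, -1467))*(w(82) - 1981571) = (-1078131 - 1/(239 - 1655))*((421 + 82)/(-1028 + 82) - 1981571) = (-1078131 - 1/(-1416))*(503/(-946) - 1981571) = (-1078131 - 1*(-1/1416))*(-1/946*503 - 1981571) = (-1078131 + 1/1416)*(-503/946 - 1981571) = -1526633495/1416*(-1874566669/946) = 2861776265505978155/1339536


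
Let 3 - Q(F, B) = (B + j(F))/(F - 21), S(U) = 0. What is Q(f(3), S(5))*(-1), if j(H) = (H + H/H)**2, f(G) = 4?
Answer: -76/17 ≈ -4.4706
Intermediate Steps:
j(H) = (1 + H)**2 (j(H) = (H + 1)**2 = (1 + H)**2)
Q(F, B) = 3 - (B + (1 + F)**2)/(-21 + F) (Q(F, B) = 3 - (B + (1 + F)**2)/(F - 21) = 3 - (B + (1 + F)**2)/(-21 + F))
Q(f(3), S(5))*(-1) = ((-64 + 4 - 1*0 - 1*4**2)/(-21 + 4))*(-1) = ((-64 + 4 + 0 - 1*16)/(-17))*(-1) = -(-64 + 4 + 0 - 16)/17*(-1) = -1/17*(-76)*(-1) = (76/17)*(-1) = -76/17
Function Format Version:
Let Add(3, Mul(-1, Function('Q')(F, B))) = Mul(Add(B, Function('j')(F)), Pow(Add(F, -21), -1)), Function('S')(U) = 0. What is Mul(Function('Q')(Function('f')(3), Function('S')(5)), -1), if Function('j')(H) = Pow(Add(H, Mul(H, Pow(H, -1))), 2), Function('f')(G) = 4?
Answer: Rational(-76, 17) ≈ -4.4706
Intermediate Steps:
Function('j')(H) = Pow(Add(1, H), 2) (Function('j')(H) = Pow(Add(H, 1), 2) = Pow(Add(1, H), 2))
Function('Q')(F, B) = Add(3, Mul(-1, Pow(Add(-21, F), -1), Add(B, Pow(Add(1, F), 2)))) (Function('Q')(F, B) = Add(3, Mul(-1, Mul(Add(B, Pow(Add(1, F), 2)), Pow(Add(F, -21), -1)))) = Add(3, Mul(-1, Mul(Add(B, Pow(Add(1, F), 2)), Pow(Add(-21, F), -1)))) = Add(3, Mul(-1, Mul(Pow(Add(-21, F), -1), Add(B, Pow(Add(1, F), 2))))) = Add(3, Mul(-1, Pow(Add(-21, F), -1), Add(B, Pow(Add(1, F), 2)))))
Mul(Function('Q')(Function('f')(3), Function('S')(5)), -1) = Mul(Mul(Pow(Add(-21, 4), -1), Add(-64, 4, Mul(-1, 0), Mul(-1, Pow(4, 2)))), -1) = Mul(Mul(Pow(-17, -1), Add(-64, 4, 0, Mul(-1, 16))), -1) = Mul(Mul(Rational(-1, 17), Add(-64, 4, 0, -16)), -1) = Mul(Mul(Rational(-1, 17), -76), -1) = Mul(Rational(76, 17), -1) = Rational(-76, 17)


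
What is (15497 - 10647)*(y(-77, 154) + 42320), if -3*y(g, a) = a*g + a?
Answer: 672520400/3 ≈ 2.2417e+8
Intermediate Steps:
y(g, a) = -a/3 - a*g/3 (y(g, a) = -(a*g + a)/3 = -(a + a*g)/3 = -a/3 - a*g/3)
(15497 - 10647)*(y(-77, 154) + 42320) = (15497 - 10647)*(-1/3*154*(1 - 77) + 42320) = 4850*(-1/3*154*(-76) + 42320) = 4850*(11704/3 + 42320) = 4850*(138664/3) = 672520400/3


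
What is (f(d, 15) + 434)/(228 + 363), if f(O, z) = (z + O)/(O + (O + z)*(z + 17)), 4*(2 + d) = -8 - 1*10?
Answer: 230471/313821 ≈ 0.73440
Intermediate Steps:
d = -13/2 (d = -2 + (-8 - 1*10)/4 = -2 + (-8 - 10)/4 = -2 + (¼)*(-18) = -2 - 9/2 = -13/2 ≈ -6.5000)
f(O, z) = (O + z)/(O + (17 + z)*(O + z)) (f(O, z) = (O + z)/(O + (O + z)*(17 + z)) = (O + z)/(O + (17 + z)*(O + z)))
(f(d, 15) + 434)/(228 + 363) = ((-13/2 + 15)/(15² + 17*15 + 18*(-13/2) - 13/2*15) + 434)/(228 + 363) = ((17/2)/(225 + 255 - 117 - 195/2) + 434)/591 = ((17/2)/(531/2) + 434)*(1/591) = ((2/531)*(17/2) + 434)*(1/591) = (17/531 + 434)*(1/591) = (230471/531)*(1/591) = 230471/313821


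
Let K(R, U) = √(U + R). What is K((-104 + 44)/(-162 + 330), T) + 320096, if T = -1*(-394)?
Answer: 320096 + √77154/14 ≈ 3.2012e+5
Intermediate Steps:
T = 394
K(R, U) = √(R + U)
K((-104 + 44)/(-162 + 330), T) + 320096 = √((-104 + 44)/(-162 + 330) + 394) + 320096 = √(-60/168 + 394) + 320096 = √(-60*1/168 + 394) + 320096 = √(-5/14 + 394) + 320096 = √(5511/14) + 320096 = √77154/14 + 320096 = 320096 + √77154/14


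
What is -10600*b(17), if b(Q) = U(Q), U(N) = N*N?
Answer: -3063400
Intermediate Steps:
U(N) = N**2
b(Q) = Q**2
-10600*b(17) = -10600*17**2 = -10600*289 = -3063400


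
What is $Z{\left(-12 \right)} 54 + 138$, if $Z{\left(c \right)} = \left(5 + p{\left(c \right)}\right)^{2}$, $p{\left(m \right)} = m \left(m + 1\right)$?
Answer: $1013664$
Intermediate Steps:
$p{\left(m \right)} = m \left(1 + m\right)$
$Z{\left(c \right)} = \left(5 + c \left(1 + c\right)\right)^{2}$
$Z{\left(-12 \right)} 54 + 138 = \left(5 - 12 \left(1 - 12\right)\right)^{2} \cdot 54 + 138 = \left(5 - -132\right)^{2} \cdot 54 + 138 = \left(5 + 132\right)^{2} \cdot 54 + 138 = 137^{2} \cdot 54 + 138 = 18769 \cdot 54 + 138 = 1013526 + 138 = 1013664$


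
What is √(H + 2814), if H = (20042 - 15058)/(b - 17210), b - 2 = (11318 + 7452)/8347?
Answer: √14508666640291495154/71808203 ≈ 53.044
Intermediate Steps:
b = 35464/8347 (b = 2 + (11318 + 7452)/8347 = 2 + 18770*(1/8347) = 2 + 18770/8347 = 35464/8347 ≈ 4.2487)
H = -20800724/71808203 (H = (20042 - 15058)/(35464/8347 - 17210) = 4984/(-143616406/8347) = 4984*(-8347/143616406) = -20800724/71808203 ≈ -0.28967)
√(H + 2814) = √(-20800724/71808203 + 2814) = √(202047482518/71808203) = √14508666640291495154/71808203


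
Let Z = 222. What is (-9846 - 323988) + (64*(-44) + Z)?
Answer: -336428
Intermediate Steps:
(-9846 - 323988) + (64*(-44) + Z) = (-9846 - 323988) + (64*(-44) + 222) = -333834 + (-2816 + 222) = -333834 - 2594 = -336428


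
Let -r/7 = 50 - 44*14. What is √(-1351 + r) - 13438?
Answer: -13438 + √2611 ≈ -13387.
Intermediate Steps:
r = 3962 (r = -7*(50 - 44*14) = -7*(50 - 616) = -7*(-566) = 3962)
√(-1351 + r) - 13438 = √(-1351 + 3962) - 13438 = √2611 - 13438 = -13438 + √2611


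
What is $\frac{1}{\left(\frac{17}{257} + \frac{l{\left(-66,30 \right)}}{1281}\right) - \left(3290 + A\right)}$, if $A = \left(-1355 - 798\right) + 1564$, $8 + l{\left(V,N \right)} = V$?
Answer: $- \frac{329217}{889212358} \approx -0.00037023$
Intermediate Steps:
$l{\left(V,N \right)} = -8 + V$
$A = -589$ ($A = -2153 + 1564 = -589$)
$\frac{1}{\left(\frac{17}{257} + \frac{l{\left(-66,30 \right)}}{1281}\right) - \left(3290 + A\right)} = \frac{1}{\left(\frac{17}{257} + \frac{-8 - 66}{1281}\right) - 2701} = \frac{1}{\left(17 \cdot \frac{1}{257} - \frac{74}{1281}\right) + \left(-3290 + 589\right)} = \frac{1}{\left(\frac{17}{257} - \frac{74}{1281}\right) - 2701} = \frac{1}{\frac{2759}{329217} - 2701} = \frac{1}{- \frac{889212358}{329217}} = - \frac{329217}{889212358}$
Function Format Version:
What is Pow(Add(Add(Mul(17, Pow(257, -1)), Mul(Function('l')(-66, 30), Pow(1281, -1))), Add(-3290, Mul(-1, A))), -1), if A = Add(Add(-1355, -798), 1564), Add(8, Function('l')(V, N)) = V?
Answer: Rational(-329217, 889212358) ≈ -0.00037023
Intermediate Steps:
Function('l')(V, N) = Add(-8, V)
A = -589 (A = Add(-2153, 1564) = -589)
Pow(Add(Add(Mul(17, Pow(257, -1)), Mul(Function('l')(-66, 30), Pow(1281, -1))), Add(-3290, Mul(-1, A))), -1) = Pow(Add(Add(Mul(17, Pow(257, -1)), Mul(Add(-8, -66), Pow(1281, -1))), Add(-3290, Mul(-1, -589))), -1) = Pow(Add(Add(Mul(17, Rational(1, 257)), Mul(-74, Rational(1, 1281))), Add(-3290, 589)), -1) = Pow(Add(Add(Rational(17, 257), Rational(-74, 1281)), -2701), -1) = Pow(Add(Rational(2759, 329217), -2701), -1) = Pow(Rational(-889212358, 329217), -1) = Rational(-329217, 889212358)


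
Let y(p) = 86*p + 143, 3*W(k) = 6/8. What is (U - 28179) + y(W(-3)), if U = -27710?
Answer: -111449/2 ≈ -55725.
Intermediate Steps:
W(k) = 1/4 (W(k) = (6/8)/3 = (6*(1/8))/3 = (1/3)*(3/4) = 1/4)
y(p) = 143 + 86*p
(U - 28179) + y(W(-3)) = (-27710 - 28179) + (143 + 86*(1/4)) = -55889 + (143 + 43/2) = -55889 + 329/2 = -111449/2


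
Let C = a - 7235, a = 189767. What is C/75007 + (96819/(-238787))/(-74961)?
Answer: 1089092516308019/447534573670383 ≈ 2.4335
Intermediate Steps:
C = 182532 (C = 189767 - 7235 = 182532)
C/75007 + (96819/(-238787))/(-74961) = 182532/75007 + (96819/(-238787))/(-74961) = 182532*(1/75007) + (96819*(-1/238787))*(-1/74961) = 182532/75007 - 96819/238787*(-1/74961) = 182532/75007 + 32273/5966570769 = 1089092516308019/447534573670383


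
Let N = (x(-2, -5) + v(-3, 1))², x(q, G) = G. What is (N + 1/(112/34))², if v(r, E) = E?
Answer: 833569/3136 ≈ 265.81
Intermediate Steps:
N = 16 (N = (-5 + 1)² = (-4)² = 16)
(N + 1/(112/34))² = (16 + 1/(112/34))² = (16 + 1/(112*(1/34)))² = (16 + 1/(56/17))² = (16 + 17/56)² = (913/56)² = 833569/3136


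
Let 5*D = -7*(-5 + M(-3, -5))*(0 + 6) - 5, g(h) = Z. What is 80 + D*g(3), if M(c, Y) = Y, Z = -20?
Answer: -1580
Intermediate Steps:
g(h) = -20
D = 83 (D = (-7*(-5 - 5)*(0 + 6) - 5)/5 = (-(-70)*6 - 5)/5 = (-7*(-60) - 5)/5 = (420 - 5)/5 = (1/5)*415 = 83)
80 + D*g(3) = 80 + 83*(-20) = 80 - 1660 = -1580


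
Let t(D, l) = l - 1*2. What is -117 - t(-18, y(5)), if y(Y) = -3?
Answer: -112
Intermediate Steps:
t(D, l) = -2 + l (t(D, l) = l - 2 = -2 + l)
-117 - t(-18, y(5)) = -117 - (-2 - 3) = -117 - 1*(-5) = -117 + 5 = -112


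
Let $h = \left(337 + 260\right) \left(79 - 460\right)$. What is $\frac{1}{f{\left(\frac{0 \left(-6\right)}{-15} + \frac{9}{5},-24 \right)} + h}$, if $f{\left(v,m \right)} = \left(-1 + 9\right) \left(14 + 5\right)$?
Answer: $- \frac{1}{227305} \approx -4.3994 \cdot 10^{-6}$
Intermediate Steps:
$h = -227457$ ($h = 597 \left(-381\right) = -227457$)
$f{\left(v,m \right)} = 152$ ($f{\left(v,m \right)} = 8 \cdot 19 = 152$)
$\frac{1}{f{\left(\frac{0 \left(-6\right)}{-15} + \frac{9}{5},-24 \right)} + h} = \frac{1}{152 - 227457} = \frac{1}{-227305} = - \frac{1}{227305}$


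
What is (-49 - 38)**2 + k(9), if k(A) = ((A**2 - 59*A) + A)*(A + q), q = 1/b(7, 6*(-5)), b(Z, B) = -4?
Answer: 14841/4 ≈ 3710.3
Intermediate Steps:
q = -1/4 (q = 1/(-4) = -1/4 ≈ -0.25000)
k(A) = (-1/4 + A)*(A**2 - 58*A) (k(A) = ((A**2 - 59*A) + A)*(A - 1/4) = (A**2 - 58*A)*(-1/4 + A) = (-1/4 + A)*(A**2 - 58*A))
(-49 - 38)**2 + k(9) = (-49 - 38)**2 + (1/4)*9*(58 - 233*9 + 4*9**2) = (-87)**2 + (1/4)*9*(58 - 2097 + 4*81) = 7569 + (1/4)*9*(58 - 2097 + 324) = 7569 + (1/4)*9*(-1715) = 7569 - 15435/4 = 14841/4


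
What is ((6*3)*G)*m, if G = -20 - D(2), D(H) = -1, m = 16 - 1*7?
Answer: -3078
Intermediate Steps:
m = 9 (m = 16 - 7 = 9)
G = -19 (G = -20 - 1*(-1) = -20 + 1 = -19)
((6*3)*G)*m = ((6*3)*(-19))*9 = (18*(-19))*9 = -342*9 = -3078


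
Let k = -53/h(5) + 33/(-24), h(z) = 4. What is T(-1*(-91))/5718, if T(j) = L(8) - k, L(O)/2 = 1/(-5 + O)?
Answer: 367/137232 ≈ 0.0026743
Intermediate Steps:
L(O) = 2/(-5 + O)
k = -117/8 (k = -53/4 + 33/(-24) = -53*¼ + 33*(-1/24) = -53/4 - 11/8 = -117/8 ≈ -14.625)
T(j) = 367/24 (T(j) = 2/(-5 + 8) - 1*(-117/8) = 2/3 + 117/8 = 2*(⅓) + 117/8 = ⅔ + 117/8 = 367/24)
T(-1*(-91))/5718 = (367/24)/5718 = (367/24)*(1/5718) = 367/137232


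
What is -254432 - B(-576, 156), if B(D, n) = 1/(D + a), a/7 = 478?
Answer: -704776641/2770 ≈ -2.5443e+5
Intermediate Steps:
a = 3346 (a = 7*478 = 3346)
B(D, n) = 1/(3346 + D) (B(D, n) = 1/(D + 3346) = 1/(3346 + D))
-254432 - B(-576, 156) = -254432 - 1/(3346 - 576) = -254432 - 1/2770 = -704776641/2770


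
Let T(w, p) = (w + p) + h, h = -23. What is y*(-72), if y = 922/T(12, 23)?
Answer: -5532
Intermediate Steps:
T(w, p) = -23 + p + w (T(w, p) = (w + p) - 23 = (p + w) - 23 = -23 + p + w)
y = 461/6 (y = 922/(-23 + 23 + 12) = 922/12 = 922*(1/12) = 461/6 ≈ 76.833)
y*(-72) = (461/6)*(-72) = -5532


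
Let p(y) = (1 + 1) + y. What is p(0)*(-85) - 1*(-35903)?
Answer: 35733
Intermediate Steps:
p(y) = 2 + y
p(0)*(-85) - 1*(-35903) = (2 + 0)*(-85) - 1*(-35903) = 2*(-85) + 35903 = -170 + 35903 = 35733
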